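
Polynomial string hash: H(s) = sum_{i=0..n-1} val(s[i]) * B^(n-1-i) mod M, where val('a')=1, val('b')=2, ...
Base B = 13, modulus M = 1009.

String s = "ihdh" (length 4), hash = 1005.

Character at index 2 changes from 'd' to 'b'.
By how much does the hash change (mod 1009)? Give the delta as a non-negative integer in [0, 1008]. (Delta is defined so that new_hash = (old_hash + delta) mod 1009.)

Delta formula: (val(new) - val(old)) * B^(n-1-k) mod M
  val('b') - val('d') = 2 - 4 = -2
  B^(n-1-k) = 13^1 mod 1009 = 13
  Delta = -2 * 13 mod 1009 = 983

Answer: 983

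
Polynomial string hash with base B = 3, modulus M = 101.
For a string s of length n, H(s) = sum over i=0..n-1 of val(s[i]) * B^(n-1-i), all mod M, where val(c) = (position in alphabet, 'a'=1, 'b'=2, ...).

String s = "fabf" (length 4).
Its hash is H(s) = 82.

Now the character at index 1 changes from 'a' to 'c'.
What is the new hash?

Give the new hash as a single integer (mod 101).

Answer: 100

Derivation:
val('a') = 1, val('c') = 3
Position k = 1, exponent = n-1-k = 2
B^2 mod M = 3^2 mod 101 = 9
Delta = (3 - 1) * 9 mod 101 = 18
New hash = (82 + 18) mod 101 = 100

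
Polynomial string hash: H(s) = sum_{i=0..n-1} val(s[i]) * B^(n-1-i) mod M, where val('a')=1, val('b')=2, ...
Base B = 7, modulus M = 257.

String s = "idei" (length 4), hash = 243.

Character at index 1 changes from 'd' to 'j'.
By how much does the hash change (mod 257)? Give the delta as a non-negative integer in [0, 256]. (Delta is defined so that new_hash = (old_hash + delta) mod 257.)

Delta formula: (val(new) - val(old)) * B^(n-1-k) mod M
  val('j') - val('d') = 10 - 4 = 6
  B^(n-1-k) = 7^2 mod 257 = 49
  Delta = 6 * 49 mod 257 = 37

Answer: 37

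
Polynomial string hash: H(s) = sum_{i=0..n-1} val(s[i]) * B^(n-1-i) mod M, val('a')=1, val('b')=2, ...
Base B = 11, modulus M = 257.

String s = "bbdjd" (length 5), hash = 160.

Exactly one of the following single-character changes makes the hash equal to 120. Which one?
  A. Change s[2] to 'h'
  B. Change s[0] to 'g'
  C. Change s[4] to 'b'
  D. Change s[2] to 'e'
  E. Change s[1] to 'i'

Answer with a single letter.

Option A: s[2]='d'->'h', delta=(8-4)*11^2 mod 257 = 227, hash=160+227 mod 257 = 130
Option B: s[0]='b'->'g', delta=(7-2)*11^4 mod 257 = 217, hash=160+217 mod 257 = 120 <-- target
Option C: s[4]='d'->'b', delta=(2-4)*11^0 mod 257 = 255, hash=160+255 mod 257 = 158
Option D: s[2]='d'->'e', delta=(5-4)*11^2 mod 257 = 121, hash=160+121 mod 257 = 24
Option E: s[1]='b'->'i', delta=(9-2)*11^3 mod 257 = 65, hash=160+65 mod 257 = 225

Answer: B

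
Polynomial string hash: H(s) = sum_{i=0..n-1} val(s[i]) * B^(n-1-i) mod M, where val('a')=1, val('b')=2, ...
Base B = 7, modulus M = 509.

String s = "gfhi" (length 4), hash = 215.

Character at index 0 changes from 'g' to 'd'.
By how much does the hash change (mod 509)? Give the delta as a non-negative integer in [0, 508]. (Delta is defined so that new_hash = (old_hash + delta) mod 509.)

Delta formula: (val(new) - val(old)) * B^(n-1-k) mod M
  val('d') - val('g') = 4 - 7 = -3
  B^(n-1-k) = 7^3 mod 509 = 343
  Delta = -3 * 343 mod 509 = 498

Answer: 498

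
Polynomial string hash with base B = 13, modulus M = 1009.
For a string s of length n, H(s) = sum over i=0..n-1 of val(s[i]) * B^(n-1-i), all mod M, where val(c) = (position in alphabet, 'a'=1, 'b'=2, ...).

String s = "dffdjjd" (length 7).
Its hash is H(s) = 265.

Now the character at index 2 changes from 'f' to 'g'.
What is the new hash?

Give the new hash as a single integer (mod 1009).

Answer: 574

Derivation:
val('f') = 6, val('g') = 7
Position k = 2, exponent = n-1-k = 4
B^4 mod M = 13^4 mod 1009 = 309
Delta = (7 - 6) * 309 mod 1009 = 309
New hash = (265 + 309) mod 1009 = 574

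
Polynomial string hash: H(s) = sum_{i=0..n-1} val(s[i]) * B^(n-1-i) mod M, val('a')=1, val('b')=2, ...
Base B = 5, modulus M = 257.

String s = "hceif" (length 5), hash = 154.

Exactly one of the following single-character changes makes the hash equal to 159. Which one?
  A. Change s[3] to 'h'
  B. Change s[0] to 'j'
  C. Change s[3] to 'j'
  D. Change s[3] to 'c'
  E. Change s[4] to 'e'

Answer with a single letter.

Option A: s[3]='i'->'h', delta=(8-9)*5^1 mod 257 = 252, hash=154+252 mod 257 = 149
Option B: s[0]='h'->'j', delta=(10-8)*5^4 mod 257 = 222, hash=154+222 mod 257 = 119
Option C: s[3]='i'->'j', delta=(10-9)*5^1 mod 257 = 5, hash=154+5 mod 257 = 159 <-- target
Option D: s[3]='i'->'c', delta=(3-9)*5^1 mod 257 = 227, hash=154+227 mod 257 = 124
Option E: s[4]='f'->'e', delta=(5-6)*5^0 mod 257 = 256, hash=154+256 mod 257 = 153

Answer: C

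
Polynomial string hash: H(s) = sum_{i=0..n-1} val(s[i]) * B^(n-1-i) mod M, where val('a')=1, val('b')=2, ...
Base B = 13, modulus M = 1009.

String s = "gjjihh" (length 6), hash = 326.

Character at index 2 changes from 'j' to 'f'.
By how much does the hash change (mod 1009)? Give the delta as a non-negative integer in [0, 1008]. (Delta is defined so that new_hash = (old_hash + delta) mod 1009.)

Delta formula: (val(new) - val(old)) * B^(n-1-k) mod M
  val('f') - val('j') = 6 - 10 = -4
  B^(n-1-k) = 13^3 mod 1009 = 179
  Delta = -4 * 179 mod 1009 = 293

Answer: 293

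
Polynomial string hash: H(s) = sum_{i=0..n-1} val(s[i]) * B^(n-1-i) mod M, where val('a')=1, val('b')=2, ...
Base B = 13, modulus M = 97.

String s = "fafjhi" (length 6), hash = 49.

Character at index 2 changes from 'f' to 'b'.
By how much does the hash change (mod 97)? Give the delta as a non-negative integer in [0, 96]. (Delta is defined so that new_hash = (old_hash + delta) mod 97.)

Answer: 39

Derivation:
Delta formula: (val(new) - val(old)) * B^(n-1-k) mod M
  val('b') - val('f') = 2 - 6 = -4
  B^(n-1-k) = 13^3 mod 97 = 63
  Delta = -4 * 63 mod 97 = 39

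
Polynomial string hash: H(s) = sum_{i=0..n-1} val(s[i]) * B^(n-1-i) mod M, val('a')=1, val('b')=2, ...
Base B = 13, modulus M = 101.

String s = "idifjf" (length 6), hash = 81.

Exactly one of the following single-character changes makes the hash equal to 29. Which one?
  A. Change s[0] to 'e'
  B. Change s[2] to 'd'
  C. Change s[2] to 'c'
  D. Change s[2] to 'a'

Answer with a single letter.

Option A: s[0]='i'->'e', delta=(5-9)*13^5 mod 101 = 33, hash=81+33 mod 101 = 13
Option B: s[2]='i'->'d', delta=(4-9)*13^3 mod 101 = 24, hash=81+24 mod 101 = 4
Option C: s[2]='i'->'c', delta=(3-9)*13^3 mod 101 = 49, hash=81+49 mod 101 = 29 <-- target
Option D: s[2]='i'->'a', delta=(1-9)*13^3 mod 101 = 99, hash=81+99 mod 101 = 79

Answer: C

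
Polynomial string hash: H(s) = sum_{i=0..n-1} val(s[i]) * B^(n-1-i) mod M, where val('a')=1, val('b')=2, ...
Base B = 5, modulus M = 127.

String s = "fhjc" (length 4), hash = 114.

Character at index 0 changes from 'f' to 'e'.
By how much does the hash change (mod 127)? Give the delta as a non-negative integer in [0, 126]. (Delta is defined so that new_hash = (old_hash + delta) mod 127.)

Answer: 2

Derivation:
Delta formula: (val(new) - val(old)) * B^(n-1-k) mod M
  val('e') - val('f') = 5 - 6 = -1
  B^(n-1-k) = 5^3 mod 127 = 125
  Delta = -1 * 125 mod 127 = 2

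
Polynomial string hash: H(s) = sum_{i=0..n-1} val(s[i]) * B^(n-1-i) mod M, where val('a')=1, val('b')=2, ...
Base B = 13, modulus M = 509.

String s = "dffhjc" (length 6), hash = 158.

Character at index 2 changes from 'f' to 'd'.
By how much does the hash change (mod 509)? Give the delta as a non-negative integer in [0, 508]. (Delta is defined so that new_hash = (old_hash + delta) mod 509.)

Answer: 187

Derivation:
Delta formula: (val(new) - val(old)) * B^(n-1-k) mod M
  val('d') - val('f') = 4 - 6 = -2
  B^(n-1-k) = 13^3 mod 509 = 161
  Delta = -2 * 161 mod 509 = 187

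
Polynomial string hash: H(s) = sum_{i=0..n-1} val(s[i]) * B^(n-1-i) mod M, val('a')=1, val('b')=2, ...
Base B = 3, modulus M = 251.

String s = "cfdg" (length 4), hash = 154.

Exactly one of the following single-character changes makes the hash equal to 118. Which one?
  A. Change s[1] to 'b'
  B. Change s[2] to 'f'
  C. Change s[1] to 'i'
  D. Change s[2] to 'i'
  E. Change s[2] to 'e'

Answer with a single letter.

Option A: s[1]='f'->'b', delta=(2-6)*3^2 mod 251 = 215, hash=154+215 mod 251 = 118 <-- target
Option B: s[2]='d'->'f', delta=(6-4)*3^1 mod 251 = 6, hash=154+6 mod 251 = 160
Option C: s[1]='f'->'i', delta=(9-6)*3^2 mod 251 = 27, hash=154+27 mod 251 = 181
Option D: s[2]='d'->'i', delta=(9-4)*3^1 mod 251 = 15, hash=154+15 mod 251 = 169
Option E: s[2]='d'->'e', delta=(5-4)*3^1 mod 251 = 3, hash=154+3 mod 251 = 157

Answer: A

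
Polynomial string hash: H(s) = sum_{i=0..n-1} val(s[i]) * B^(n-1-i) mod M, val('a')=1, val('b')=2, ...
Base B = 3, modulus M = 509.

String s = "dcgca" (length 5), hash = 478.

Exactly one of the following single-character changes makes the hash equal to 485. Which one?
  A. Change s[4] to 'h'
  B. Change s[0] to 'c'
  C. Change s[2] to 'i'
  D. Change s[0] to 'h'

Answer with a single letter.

Answer: A

Derivation:
Option A: s[4]='a'->'h', delta=(8-1)*3^0 mod 509 = 7, hash=478+7 mod 509 = 485 <-- target
Option B: s[0]='d'->'c', delta=(3-4)*3^4 mod 509 = 428, hash=478+428 mod 509 = 397
Option C: s[2]='g'->'i', delta=(9-7)*3^2 mod 509 = 18, hash=478+18 mod 509 = 496
Option D: s[0]='d'->'h', delta=(8-4)*3^4 mod 509 = 324, hash=478+324 mod 509 = 293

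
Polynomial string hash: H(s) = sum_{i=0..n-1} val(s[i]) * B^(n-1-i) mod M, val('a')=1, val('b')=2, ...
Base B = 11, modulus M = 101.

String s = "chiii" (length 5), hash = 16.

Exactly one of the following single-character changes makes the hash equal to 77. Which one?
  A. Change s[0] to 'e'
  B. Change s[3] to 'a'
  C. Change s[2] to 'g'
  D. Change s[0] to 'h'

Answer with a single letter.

Answer: C

Derivation:
Option A: s[0]='c'->'e', delta=(5-3)*11^4 mod 101 = 93, hash=16+93 mod 101 = 8
Option B: s[3]='i'->'a', delta=(1-9)*11^1 mod 101 = 13, hash=16+13 mod 101 = 29
Option C: s[2]='i'->'g', delta=(7-9)*11^2 mod 101 = 61, hash=16+61 mod 101 = 77 <-- target
Option D: s[0]='c'->'h', delta=(8-3)*11^4 mod 101 = 81, hash=16+81 mod 101 = 97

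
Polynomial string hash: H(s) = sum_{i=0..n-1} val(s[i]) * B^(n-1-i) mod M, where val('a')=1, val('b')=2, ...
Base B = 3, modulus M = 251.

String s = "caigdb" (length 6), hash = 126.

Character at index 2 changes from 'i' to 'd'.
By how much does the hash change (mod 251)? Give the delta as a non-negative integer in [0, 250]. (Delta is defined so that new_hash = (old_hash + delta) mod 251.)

Answer: 116

Derivation:
Delta formula: (val(new) - val(old)) * B^(n-1-k) mod M
  val('d') - val('i') = 4 - 9 = -5
  B^(n-1-k) = 3^3 mod 251 = 27
  Delta = -5 * 27 mod 251 = 116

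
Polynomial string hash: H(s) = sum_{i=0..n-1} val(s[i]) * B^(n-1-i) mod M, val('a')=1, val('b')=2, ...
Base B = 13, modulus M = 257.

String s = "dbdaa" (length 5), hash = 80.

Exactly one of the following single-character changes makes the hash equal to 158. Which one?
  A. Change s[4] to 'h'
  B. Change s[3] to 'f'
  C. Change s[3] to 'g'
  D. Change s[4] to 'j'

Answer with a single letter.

Option A: s[4]='a'->'h', delta=(8-1)*13^0 mod 257 = 7, hash=80+7 mod 257 = 87
Option B: s[3]='a'->'f', delta=(6-1)*13^1 mod 257 = 65, hash=80+65 mod 257 = 145
Option C: s[3]='a'->'g', delta=(7-1)*13^1 mod 257 = 78, hash=80+78 mod 257 = 158 <-- target
Option D: s[4]='a'->'j', delta=(10-1)*13^0 mod 257 = 9, hash=80+9 mod 257 = 89

Answer: C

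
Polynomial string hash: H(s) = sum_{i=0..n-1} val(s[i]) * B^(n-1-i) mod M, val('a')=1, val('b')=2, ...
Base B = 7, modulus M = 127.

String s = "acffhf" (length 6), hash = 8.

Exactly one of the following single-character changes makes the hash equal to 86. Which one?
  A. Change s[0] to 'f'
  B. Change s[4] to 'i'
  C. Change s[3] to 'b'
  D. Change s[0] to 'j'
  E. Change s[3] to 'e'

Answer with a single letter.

Answer: E

Derivation:
Option A: s[0]='a'->'f', delta=(6-1)*7^5 mod 127 = 88, hash=8+88 mod 127 = 96
Option B: s[4]='h'->'i', delta=(9-8)*7^1 mod 127 = 7, hash=8+7 mod 127 = 15
Option C: s[3]='f'->'b', delta=(2-6)*7^2 mod 127 = 58, hash=8+58 mod 127 = 66
Option D: s[0]='a'->'j', delta=(10-1)*7^5 mod 127 = 6, hash=8+6 mod 127 = 14
Option E: s[3]='f'->'e', delta=(5-6)*7^2 mod 127 = 78, hash=8+78 mod 127 = 86 <-- target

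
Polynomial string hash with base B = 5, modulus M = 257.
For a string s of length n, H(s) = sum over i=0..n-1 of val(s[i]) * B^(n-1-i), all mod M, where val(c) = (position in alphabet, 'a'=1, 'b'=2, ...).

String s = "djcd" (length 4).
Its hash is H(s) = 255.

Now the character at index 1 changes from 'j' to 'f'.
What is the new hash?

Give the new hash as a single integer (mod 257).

val('j') = 10, val('f') = 6
Position k = 1, exponent = n-1-k = 2
B^2 mod M = 5^2 mod 257 = 25
Delta = (6 - 10) * 25 mod 257 = 157
New hash = (255 + 157) mod 257 = 155

Answer: 155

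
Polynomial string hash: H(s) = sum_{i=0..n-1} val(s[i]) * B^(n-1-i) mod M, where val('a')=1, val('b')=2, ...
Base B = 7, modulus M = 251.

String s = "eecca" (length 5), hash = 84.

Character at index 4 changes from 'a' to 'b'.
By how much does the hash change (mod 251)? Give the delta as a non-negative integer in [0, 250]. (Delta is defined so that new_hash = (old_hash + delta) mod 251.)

Delta formula: (val(new) - val(old)) * B^(n-1-k) mod M
  val('b') - val('a') = 2 - 1 = 1
  B^(n-1-k) = 7^0 mod 251 = 1
  Delta = 1 * 1 mod 251 = 1

Answer: 1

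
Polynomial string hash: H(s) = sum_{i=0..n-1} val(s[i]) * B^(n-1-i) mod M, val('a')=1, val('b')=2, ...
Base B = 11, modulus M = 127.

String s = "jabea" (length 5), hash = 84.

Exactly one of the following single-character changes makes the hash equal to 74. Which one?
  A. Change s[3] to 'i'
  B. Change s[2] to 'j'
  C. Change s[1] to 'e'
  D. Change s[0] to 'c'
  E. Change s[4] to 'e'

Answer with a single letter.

Option A: s[3]='e'->'i', delta=(9-5)*11^1 mod 127 = 44, hash=84+44 mod 127 = 1
Option B: s[2]='b'->'j', delta=(10-2)*11^2 mod 127 = 79, hash=84+79 mod 127 = 36
Option C: s[1]='a'->'e', delta=(5-1)*11^3 mod 127 = 117, hash=84+117 mod 127 = 74 <-- target
Option D: s[0]='j'->'c', delta=(3-10)*11^4 mod 127 = 2, hash=84+2 mod 127 = 86
Option E: s[4]='a'->'e', delta=(5-1)*11^0 mod 127 = 4, hash=84+4 mod 127 = 88

Answer: C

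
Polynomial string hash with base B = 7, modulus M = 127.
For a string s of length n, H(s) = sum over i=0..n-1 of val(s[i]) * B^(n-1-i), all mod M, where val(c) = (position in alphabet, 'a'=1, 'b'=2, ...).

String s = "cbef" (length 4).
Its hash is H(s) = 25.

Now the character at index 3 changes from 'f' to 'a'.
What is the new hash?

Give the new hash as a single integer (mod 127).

val('f') = 6, val('a') = 1
Position k = 3, exponent = n-1-k = 0
B^0 mod M = 7^0 mod 127 = 1
Delta = (1 - 6) * 1 mod 127 = 122
New hash = (25 + 122) mod 127 = 20

Answer: 20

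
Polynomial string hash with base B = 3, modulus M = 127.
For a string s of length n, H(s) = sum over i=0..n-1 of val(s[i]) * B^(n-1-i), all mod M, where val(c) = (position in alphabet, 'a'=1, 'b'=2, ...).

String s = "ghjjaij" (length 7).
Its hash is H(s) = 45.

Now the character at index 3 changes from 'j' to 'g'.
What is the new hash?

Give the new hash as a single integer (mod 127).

val('j') = 10, val('g') = 7
Position k = 3, exponent = n-1-k = 3
B^3 mod M = 3^3 mod 127 = 27
Delta = (7 - 10) * 27 mod 127 = 46
New hash = (45 + 46) mod 127 = 91

Answer: 91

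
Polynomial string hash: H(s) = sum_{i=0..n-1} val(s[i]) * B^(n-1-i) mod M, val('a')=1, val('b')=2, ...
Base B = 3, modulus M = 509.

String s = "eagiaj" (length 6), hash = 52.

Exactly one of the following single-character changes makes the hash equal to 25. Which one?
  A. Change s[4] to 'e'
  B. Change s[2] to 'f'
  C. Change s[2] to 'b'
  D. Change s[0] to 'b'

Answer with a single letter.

Answer: B

Derivation:
Option A: s[4]='a'->'e', delta=(5-1)*3^1 mod 509 = 12, hash=52+12 mod 509 = 64
Option B: s[2]='g'->'f', delta=(6-7)*3^3 mod 509 = 482, hash=52+482 mod 509 = 25 <-- target
Option C: s[2]='g'->'b', delta=(2-7)*3^3 mod 509 = 374, hash=52+374 mod 509 = 426
Option D: s[0]='e'->'b', delta=(2-5)*3^5 mod 509 = 289, hash=52+289 mod 509 = 341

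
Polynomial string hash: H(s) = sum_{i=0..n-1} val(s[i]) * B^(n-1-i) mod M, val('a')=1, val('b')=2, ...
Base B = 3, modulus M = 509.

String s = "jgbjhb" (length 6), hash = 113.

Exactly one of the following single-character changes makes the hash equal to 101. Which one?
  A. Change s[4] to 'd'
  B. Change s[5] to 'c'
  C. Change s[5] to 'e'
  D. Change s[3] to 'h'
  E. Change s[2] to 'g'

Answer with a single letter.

Option A: s[4]='h'->'d', delta=(4-8)*3^1 mod 509 = 497, hash=113+497 mod 509 = 101 <-- target
Option B: s[5]='b'->'c', delta=(3-2)*3^0 mod 509 = 1, hash=113+1 mod 509 = 114
Option C: s[5]='b'->'e', delta=(5-2)*3^0 mod 509 = 3, hash=113+3 mod 509 = 116
Option D: s[3]='j'->'h', delta=(8-10)*3^2 mod 509 = 491, hash=113+491 mod 509 = 95
Option E: s[2]='b'->'g', delta=(7-2)*3^3 mod 509 = 135, hash=113+135 mod 509 = 248

Answer: A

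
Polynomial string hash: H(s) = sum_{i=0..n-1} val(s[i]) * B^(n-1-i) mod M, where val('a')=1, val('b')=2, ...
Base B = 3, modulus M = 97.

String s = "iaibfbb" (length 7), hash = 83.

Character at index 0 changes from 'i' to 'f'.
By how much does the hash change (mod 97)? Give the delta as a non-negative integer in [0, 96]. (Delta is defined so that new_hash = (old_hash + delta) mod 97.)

Delta formula: (val(new) - val(old)) * B^(n-1-k) mod M
  val('f') - val('i') = 6 - 9 = -3
  B^(n-1-k) = 3^6 mod 97 = 50
  Delta = -3 * 50 mod 97 = 44

Answer: 44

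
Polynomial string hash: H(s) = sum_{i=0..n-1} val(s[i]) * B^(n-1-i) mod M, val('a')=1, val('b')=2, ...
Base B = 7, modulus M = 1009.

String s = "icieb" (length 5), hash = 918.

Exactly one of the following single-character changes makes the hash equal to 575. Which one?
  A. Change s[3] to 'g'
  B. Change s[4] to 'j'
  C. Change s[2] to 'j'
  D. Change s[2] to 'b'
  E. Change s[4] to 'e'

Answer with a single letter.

Answer: D

Derivation:
Option A: s[3]='e'->'g', delta=(7-5)*7^1 mod 1009 = 14, hash=918+14 mod 1009 = 932
Option B: s[4]='b'->'j', delta=(10-2)*7^0 mod 1009 = 8, hash=918+8 mod 1009 = 926
Option C: s[2]='i'->'j', delta=(10-9)*7^2 mod 1009 = 49, hash=918+49 mod 1009 = 967
Option D: s[2]='i'->'b', delta=(2-9)*7^2 mod 1009 = 666, hash=918+666 mod 1009 = 575 <-- target
Option E: s[4]='b'->'e', delta=(5-2)*7^0 mod 1009 = 3, hash=918+3 mod 1009 = 921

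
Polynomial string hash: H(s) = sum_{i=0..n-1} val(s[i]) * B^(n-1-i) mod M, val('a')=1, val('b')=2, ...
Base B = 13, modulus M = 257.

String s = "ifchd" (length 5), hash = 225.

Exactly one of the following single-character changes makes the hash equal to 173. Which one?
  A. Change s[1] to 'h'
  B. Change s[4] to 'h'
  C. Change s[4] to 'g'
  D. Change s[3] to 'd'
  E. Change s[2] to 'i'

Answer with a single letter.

Answer: D

Derivation:
Option A: s[1]='f'->'h', delta=(8-6)*13^3 mod 257 = 25, hash=225+25 mod 257 = 250
Option B: s[4]='d'->'h', delta=(8-4)*13^0 mod 257 = 4, hash=225+4 mod 257 = 229
Option C: s[4]='d'->'g', delta=(7-4)*13^0 mod 257 = 3, hash=225+3 mod 257 = 228
Option D: s[3]='h'->'d', delta=(4-8)*13^1 mod 257 = 205, hash=225+205 mod 257 = 173 <-- target
Option E: s[2]='c'->'i', delta=(9-3)*13^2 mod 257 = 243, hash=225+243 mod 257 = 211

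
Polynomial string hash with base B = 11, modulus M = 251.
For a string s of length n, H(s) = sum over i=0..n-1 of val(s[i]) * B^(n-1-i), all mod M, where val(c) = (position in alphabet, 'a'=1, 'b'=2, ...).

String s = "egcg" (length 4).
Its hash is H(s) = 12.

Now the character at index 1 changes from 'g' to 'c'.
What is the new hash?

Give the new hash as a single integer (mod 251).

val('g') = 7, val('c') = 3
Position k = 1, exponent = n-1-k = 2
B^2 mod M = 11^2 mod 251 = 121
Delta = (3 - 7) * 121 mod 251 = 18
New hash = (12 + 18) mod 251 = 30

Answer: 30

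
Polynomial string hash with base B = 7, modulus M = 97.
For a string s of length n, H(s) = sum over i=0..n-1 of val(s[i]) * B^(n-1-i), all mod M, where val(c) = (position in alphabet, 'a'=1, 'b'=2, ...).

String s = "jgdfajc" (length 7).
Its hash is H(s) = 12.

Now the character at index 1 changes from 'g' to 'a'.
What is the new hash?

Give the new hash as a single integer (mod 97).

Answer: 50

Derivation:
val('g') = 7, val('a') = 1
Position k = 1, exponent = n-1-k = 5
B^5 mod M = 7^5 mod 97 = 26
Delta = (1 - 7) * 26 mod 97 = 38
New hash = (12 + 38) mod 97 = 50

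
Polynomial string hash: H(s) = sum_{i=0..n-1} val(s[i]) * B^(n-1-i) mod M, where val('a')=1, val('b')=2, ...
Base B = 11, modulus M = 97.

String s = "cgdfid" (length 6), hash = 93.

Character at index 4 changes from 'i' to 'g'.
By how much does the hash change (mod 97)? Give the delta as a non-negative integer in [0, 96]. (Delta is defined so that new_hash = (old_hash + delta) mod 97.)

Delta formula: (val(new) - val(old)) * B^(n-1-k) mod M
  val('g') - val('i') = 7 - 9 = -2
  B^(n-1-k) = 11^1 mod 97 = 11
  Delta = -2 * 11 mod 97 = 75

Answer: 75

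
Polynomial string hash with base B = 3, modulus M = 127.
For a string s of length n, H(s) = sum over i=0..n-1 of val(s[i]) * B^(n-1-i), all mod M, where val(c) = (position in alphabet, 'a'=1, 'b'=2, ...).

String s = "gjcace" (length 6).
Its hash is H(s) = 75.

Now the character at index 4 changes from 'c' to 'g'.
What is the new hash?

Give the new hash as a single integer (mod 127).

Answer: 87

Derivation:
val('c') = 3, val('g') = 7
Position k = 4, exponent = n-1-k = 1
B^1 mod M = 3^1 mod 127 = 3
Delta = (7 - 3) * 3 mod 127 = 12
New hash = (75 + 12) mod 127 = 87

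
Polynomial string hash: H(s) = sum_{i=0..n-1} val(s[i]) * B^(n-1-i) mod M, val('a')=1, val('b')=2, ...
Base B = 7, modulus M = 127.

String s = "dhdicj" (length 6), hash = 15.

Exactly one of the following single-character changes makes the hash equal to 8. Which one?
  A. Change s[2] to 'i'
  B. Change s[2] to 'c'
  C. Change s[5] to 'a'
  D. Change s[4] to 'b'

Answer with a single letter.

Answer: D

Derivation:
Option A: s[2]='d'->'i', delta=(9-4)*7^3 mod 127 = 64, hash=15+64 mod 127 = 79
Option B: s[2]='d'->'c', delta=(3-4)*7^3 mod 127 = 38, hash=15+38 mod 127 = 53
Option C: s[5]='j'->'a', delta=(1-10)*7^0 mod 127 = 118, hash=15+118 mod 127 = 6
Option D: s[4]='c'->'b', delta=(2-3)*7^1 mod 127 = 120, hash=15+120 mod 127 = 8 <-- target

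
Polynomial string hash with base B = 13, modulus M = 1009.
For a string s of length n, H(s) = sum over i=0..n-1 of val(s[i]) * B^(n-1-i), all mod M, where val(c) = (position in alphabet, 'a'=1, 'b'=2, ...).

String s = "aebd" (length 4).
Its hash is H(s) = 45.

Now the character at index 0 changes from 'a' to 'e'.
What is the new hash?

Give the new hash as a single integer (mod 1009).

Answer: 761

Derivation:
val('a') = 1, val('e') = 5
Position k = 0, exponent = n-1-k = 3
B^3 mod M = 13^3 mod 1009 = 179
Delta = (5 - 1) * 179 mod 1009 = 716
New hash = (45 + 716) mod 1009 = 761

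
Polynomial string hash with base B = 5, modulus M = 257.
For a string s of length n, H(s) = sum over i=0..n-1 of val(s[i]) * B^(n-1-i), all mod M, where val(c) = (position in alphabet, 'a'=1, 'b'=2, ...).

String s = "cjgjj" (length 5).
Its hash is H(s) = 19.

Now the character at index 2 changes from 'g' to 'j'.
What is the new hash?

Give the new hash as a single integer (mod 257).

Answer: 94

Derivation:
val('g') = 7, val('j') = 10
Position k = 2, exponent = n-1-k = 2
B^2 mod M = 5^2 mod 257 = 25
Delta = (10 - 7) * 25 mod 257 = 75
New hash = (19 + 75) mod 257 = 94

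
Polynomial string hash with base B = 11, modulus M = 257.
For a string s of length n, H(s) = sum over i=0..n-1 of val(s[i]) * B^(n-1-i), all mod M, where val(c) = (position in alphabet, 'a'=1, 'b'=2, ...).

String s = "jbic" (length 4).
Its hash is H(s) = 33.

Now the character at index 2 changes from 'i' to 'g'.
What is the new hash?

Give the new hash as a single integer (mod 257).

val('i') = 9, val('g') = 7
Position k = 2, exponent = n-1-k = 1
B^1 mod M = 11^1 mod 257 = 11
Delta = (7 - 9) * 11 mod 257 = 235
New hash = (33 + 235) mod 257 = 11

Answer: 11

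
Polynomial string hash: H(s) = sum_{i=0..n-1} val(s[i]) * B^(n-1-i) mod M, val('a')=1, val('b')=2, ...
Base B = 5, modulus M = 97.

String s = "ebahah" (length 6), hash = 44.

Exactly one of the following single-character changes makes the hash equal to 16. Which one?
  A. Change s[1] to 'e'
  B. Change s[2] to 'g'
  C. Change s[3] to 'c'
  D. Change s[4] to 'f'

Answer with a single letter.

Option A: s[1]='b'->'e', delta=(5-2)*5^4 mod 97 = 32, hash=44+32 mod 97 = 76
Option B: s[2]='a'->'g', delta=(7-1)*5^3 mod 97 = 71, hash=44+71 mod 97 = 18
Option C: s[3]='h'->'c', delta=(3-8)*5^2 mod 97 = 69, hash=44+69 mod 97 = 16 <-- target
Option D: s[4]='a'->'f', delta=(6-1)*5^1 mod 97 = 25, hash=44+25 mod 97 = 69

Answer: C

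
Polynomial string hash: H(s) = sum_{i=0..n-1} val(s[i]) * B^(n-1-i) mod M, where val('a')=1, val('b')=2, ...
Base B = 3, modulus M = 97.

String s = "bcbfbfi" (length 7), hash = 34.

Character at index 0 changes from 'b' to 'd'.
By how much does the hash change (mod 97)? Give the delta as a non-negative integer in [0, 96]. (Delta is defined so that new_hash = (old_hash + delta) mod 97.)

Delta formula: (val(new) - val(old)) * B^(n-1-k) mod M
  val('d') - val('b') = 4 - 2 = 2
  B^(n-1-k) = 3^6 mod 97 = 50
  Delta = 2 * 50 mod 97 = 3

Answer: 3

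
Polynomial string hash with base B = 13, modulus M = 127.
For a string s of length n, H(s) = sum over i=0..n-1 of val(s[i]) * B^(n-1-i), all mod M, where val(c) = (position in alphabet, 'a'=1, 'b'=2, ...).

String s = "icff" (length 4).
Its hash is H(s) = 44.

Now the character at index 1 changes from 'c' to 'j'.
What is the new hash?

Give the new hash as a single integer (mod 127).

val('c') = 3, val('j') = 10
Position k = 1, exponent = n-1-k = 2
B^2 mod M = 13^2 mod 127 = 42
Delta = (10 - 3) * 42 mod 127 = 40
New hash = (44 + 40) mod 127 = 84

Answer: 84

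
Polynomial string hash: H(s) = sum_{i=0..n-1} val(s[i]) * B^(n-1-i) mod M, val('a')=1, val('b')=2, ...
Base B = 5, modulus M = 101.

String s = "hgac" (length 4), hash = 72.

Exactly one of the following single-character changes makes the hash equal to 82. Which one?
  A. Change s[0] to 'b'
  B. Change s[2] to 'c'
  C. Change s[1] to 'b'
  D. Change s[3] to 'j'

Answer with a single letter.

Answer: B

Derivation:
Option A: s[0]='h'->'b', delta=(2-8)*5^3 mod 101 = 58, hash=72+58 mod 101 = 29
Option B: s[2]='a'->'c', delta=(3-1)*5^1 mod 101 = 10, hash=72+10 mod 101 = 82 <-- target
Option C: s[1]='g'->'b', delta=(2-7)*5^2 mod 101 = 77, hash=72+77 mod 101 = 48
Option D: s[3]='c'->'j', delta=(10-3)*5^0 mod 101 = 7, hash=72+7 mod 101 = 79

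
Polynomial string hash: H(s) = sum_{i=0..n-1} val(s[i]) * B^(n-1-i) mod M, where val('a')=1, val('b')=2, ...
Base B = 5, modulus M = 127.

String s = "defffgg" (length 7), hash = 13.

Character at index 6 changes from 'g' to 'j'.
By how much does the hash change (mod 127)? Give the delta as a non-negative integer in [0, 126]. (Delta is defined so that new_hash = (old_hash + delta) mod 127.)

Answer: 3

Derivation:
Delta formula: (val(new) - val(old)) * B^(n-1-k) mod M
  val('j') - val('g') = 10 - 7 = 3
  B^(n-1-k) = 5^0 mod 127 = 1
  Delta = 3 * 1 mod 127 = 3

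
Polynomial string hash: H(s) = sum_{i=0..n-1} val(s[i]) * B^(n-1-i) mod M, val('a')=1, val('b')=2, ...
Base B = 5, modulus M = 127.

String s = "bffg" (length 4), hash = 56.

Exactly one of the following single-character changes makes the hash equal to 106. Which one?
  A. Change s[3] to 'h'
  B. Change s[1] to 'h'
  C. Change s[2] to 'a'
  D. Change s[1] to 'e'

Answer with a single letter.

Answer: B

Derivation:
Option A: s[3]='g'->'h', delta=(8-7)*5^0 mod 127 = 1, hash=56+1 mod 127 = 57
Option B: s[1]='f'->'h', delta=(8-6)*5^2 mod 127 = 50, hash=56+50 mod 127 = 106 <-- target
Option C: s[2]='f'->'a', delta=(1-6)*5^1 mod 127 = 102, hash=56+102 mod 127 = 31
Option D: s[1]='f'->'e', delta=(5-6)*5^2 mod 127 = 102, hash=56+102 mod 127 = 31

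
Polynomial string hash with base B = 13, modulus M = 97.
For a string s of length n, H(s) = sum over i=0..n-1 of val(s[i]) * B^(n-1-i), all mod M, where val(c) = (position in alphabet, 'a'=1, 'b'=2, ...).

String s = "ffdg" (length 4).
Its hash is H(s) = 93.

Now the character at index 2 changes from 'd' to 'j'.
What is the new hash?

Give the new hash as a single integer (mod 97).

Answer: 74

Derivation:
val('d') = 4, val('j') = 10
Position k = 2, exponent = n-1-k = 1
B^1 mod M = 13^1 mod 97 = 13
Delta = (10 - 4) * 13 mod 97 = 78
New hash = (93 + 78) mod 97 = 74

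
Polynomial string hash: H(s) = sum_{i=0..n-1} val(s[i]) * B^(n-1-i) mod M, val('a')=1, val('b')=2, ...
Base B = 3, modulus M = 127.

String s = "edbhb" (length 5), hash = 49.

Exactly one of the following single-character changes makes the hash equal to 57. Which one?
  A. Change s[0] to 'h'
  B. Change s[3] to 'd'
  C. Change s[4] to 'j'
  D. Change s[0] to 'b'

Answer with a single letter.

Answer: C

Derivation:
Option A: s[0]='e'->'h', delta=(8-5)*3^4 mod 127 = 116, hash=49+116 mod 127 = 38
Option B: s[3]='h'->'d', delta=(4-8)*3^1 mod 127 = 115, hash=49+115 mod 127 = 37
Option C: s[4]='b'->'j', delta=(10-2)*3^0 mod 127 = 8, hash=49+8 mod 127 = 57 <-- target
Option D: s[0]='e'->'b', delta=(2-5)*3^4 mod 127 = 11, hash=49+11 mod 127 = 60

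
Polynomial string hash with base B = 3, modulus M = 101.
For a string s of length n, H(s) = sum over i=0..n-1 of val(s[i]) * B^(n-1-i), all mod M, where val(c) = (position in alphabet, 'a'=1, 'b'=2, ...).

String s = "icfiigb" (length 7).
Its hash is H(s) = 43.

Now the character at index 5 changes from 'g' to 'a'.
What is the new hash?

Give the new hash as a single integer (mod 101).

val('g') = 7, val('a') = 1
Position k = 5, exponent = n-1-k = 1
B^1 mod M = 3^1 mod 101 = 3
Delta = (1 - 7) * 3 mod 101 = 83
New hash = (43 + 83) mod 101 = 25

Answer: 25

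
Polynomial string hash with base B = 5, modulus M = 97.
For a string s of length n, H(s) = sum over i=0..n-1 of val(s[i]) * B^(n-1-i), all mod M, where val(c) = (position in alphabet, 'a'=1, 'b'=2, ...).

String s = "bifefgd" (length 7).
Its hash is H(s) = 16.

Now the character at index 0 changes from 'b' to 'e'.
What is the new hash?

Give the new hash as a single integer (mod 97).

Answer: 40

Derivation:
val('b') = 2, val('e') = 5
Position k = 0, exponent = n-1-k = 6
B^6 mod M = 5^6 mod 97 = 8
Delta = (5 - 2) * 8 mod 97 = 24
New hash = (16 + 24) mod 97 = 40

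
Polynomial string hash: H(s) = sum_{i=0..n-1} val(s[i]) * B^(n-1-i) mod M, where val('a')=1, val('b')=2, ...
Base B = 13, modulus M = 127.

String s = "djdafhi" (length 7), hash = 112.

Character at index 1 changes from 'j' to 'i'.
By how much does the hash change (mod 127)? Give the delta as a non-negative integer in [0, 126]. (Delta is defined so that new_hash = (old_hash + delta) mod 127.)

Answer: 55

Derivation:
Delta formula: (val(new) - val(old)) * B^(n-1-k) mod M
  val('i') - val('j') = 9 - 10 = -1
  B^(n-1-k) = 13^5 mod 127 = 72
  Delta = -1 * 72 mod 127 = 55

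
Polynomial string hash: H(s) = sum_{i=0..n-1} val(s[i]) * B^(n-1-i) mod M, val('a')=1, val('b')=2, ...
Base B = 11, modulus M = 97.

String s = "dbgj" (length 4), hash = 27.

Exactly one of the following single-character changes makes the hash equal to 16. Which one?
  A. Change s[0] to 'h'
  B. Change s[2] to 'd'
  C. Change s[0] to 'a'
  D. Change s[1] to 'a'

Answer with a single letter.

Option A: s[0]='d'->'h', delta=(8-4)*11^3 mod 97 = 86, hash=27+86 mod 97 = 16 <-- target
Option B: s[2]='g'->'d', delta=(4-7)*11^1 mod 97 = 64, hash=27+64 mod 97 = 91
Option C: s[0]='d'->'a', delta=(1-4)*11^3 mod 97 = 81, hash=27+81 mod 97 = 11
Option D: s[1]='b'->'a', delta=(1-2)*11^2 mod 97 = 73, hash=27+73 mod 97 = 3

Answer: A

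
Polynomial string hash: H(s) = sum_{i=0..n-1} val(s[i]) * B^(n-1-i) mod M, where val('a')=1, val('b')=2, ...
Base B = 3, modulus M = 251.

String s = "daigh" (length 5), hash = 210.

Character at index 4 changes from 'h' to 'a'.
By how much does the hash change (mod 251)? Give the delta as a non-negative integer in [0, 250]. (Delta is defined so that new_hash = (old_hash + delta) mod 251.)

Answer: 244

Derivation:
Delta formula: (val(new) - val(old)) * B^(n-1-k) mod M
  val('a') - val('h') = 1 - 8 = -7
  B^(n-1-k) = 3^0 mod 251 = 1
  Delta = -7 * 1 mod 251 = 244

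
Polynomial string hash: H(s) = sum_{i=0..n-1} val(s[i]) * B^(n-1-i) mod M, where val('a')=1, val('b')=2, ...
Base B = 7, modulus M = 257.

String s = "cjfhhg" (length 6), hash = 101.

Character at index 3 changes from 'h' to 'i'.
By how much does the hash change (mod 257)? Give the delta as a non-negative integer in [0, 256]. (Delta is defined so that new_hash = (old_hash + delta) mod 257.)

Answer: 49

Derivation:
Delta formula: (val(new) - val(old)) * B^(n-1-k) mod M
  val('i') - val('h') = 9 - 8 = 1
  B^(n-1-k) = 7^2 mod 257 = 49
  Delta = 1 * 49 mod 257 = 49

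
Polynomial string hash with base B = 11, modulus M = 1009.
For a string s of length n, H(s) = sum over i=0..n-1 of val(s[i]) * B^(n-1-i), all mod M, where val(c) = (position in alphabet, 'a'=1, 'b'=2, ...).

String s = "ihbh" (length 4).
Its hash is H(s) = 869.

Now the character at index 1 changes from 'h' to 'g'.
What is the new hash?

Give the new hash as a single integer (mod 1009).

Answer: 748

Derivation:
val('h') = 8, val('g') = 7
Position k = 1, exponent = n-1-k = 2
B^2 mod M = 11^2 mod 1009 = 121
Delta = (7 - 8) * 121 mod 1009 = 888
New hash = (869 + 888) mod 1009 = 748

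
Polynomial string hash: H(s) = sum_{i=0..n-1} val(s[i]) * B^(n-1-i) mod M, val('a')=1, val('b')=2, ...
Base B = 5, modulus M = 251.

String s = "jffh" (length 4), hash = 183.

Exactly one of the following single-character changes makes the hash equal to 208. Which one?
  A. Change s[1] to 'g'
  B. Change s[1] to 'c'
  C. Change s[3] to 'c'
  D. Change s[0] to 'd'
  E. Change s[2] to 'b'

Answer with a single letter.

Answer: A

Derivation:
Option A: s[1]='f'->'g', delta=(7-6)*5^2 mod 251 = 25, hash=183+25 mod 251 = 208 <-- target
Option B: s[1]='f'->'c', delta=(3-6)*5^2 mod 251 = 176, hash=183+176 mod 251 = 108
Option C: s[3]='h'->'c', delta=(3-8)*5^0 mod 251 = 246, hash=183+246 mod 251 = 178
Option D: s[0]='j'->'d', delta=(4-10)*5^3 mod 251 = 3, hash=183+3 mod 251 = 186
Option E: s[2]='f'->'b', delta=(2-6)*5^1 mod 251 = 231, hash=183+231 mod 251 = 163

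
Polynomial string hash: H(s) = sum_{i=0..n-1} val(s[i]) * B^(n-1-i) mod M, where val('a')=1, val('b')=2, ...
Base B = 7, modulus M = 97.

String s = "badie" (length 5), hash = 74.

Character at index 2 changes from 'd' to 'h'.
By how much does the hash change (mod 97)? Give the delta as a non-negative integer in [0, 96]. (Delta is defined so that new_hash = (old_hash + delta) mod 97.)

Delta formula: (val(new) - val(old)) * B^(n-1-k) mod M
  val('h') - val('d') = 8 - 4 = 4
  B^(n-1-k) = 7^2 mod 97 = 49
  Delta = 4 * 49 mod 97 = 2

Answer: 2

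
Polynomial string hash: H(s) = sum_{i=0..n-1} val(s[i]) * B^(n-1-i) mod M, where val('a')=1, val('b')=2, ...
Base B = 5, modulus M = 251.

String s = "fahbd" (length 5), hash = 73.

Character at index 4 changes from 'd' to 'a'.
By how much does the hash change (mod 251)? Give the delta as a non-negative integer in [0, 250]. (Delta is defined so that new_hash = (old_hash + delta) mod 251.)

Delta formula: (val(new) - val(old)) * B^(n-1-k) mod M
  val('a') - val('d') = 1 - 4 = -3
  B^(n-1-k) = 5^0 mod 251 = 1
  Delta = -3 * 1 mod 251 = 248

Answer: 248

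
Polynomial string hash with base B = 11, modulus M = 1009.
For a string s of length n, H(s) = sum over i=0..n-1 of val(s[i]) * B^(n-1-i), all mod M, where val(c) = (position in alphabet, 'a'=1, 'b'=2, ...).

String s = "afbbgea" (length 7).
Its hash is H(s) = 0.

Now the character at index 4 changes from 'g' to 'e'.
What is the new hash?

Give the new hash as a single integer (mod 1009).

Answer: 767

Derivation:
val('g') = 7, val('e') = 5
Position k = 4, exponent = n-1-k = 2
B^2 mod M = 11^2 mod 1009 = 121
Delta = (5 - 7) * 121 mod 1009 = 767
New hash = (0 + 767) mod 1009 = 767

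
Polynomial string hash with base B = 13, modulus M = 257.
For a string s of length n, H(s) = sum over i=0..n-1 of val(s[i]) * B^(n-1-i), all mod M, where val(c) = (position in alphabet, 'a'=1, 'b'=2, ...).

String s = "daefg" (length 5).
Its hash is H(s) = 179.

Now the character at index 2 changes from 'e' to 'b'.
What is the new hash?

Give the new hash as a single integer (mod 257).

val('e') = 5, val('b') = 2
Position k = 2, exponent = n-1-k = 2
B^2 mod M = 13^2 mod 257 = 169
Delta = (2 - 5) * 169 mod 257 = 7
New hash = (179 + 7) mod 257 = 186

Answer: 186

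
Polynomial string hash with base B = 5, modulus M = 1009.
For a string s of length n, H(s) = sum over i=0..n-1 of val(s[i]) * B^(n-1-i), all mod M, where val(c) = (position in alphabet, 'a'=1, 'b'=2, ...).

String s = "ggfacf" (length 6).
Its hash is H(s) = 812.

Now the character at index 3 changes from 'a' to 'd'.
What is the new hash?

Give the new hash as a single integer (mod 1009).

val('a') = 1, val('d') = 4
Position k = 3, exponent = n-1-k = 2
B^2 mod M = 5^2 mod 1009 = 25
Delta = (4 - 1) * 25 mod 1009 = 75
New hash = (812 + 75) mod 1009 = 887

Answer: 887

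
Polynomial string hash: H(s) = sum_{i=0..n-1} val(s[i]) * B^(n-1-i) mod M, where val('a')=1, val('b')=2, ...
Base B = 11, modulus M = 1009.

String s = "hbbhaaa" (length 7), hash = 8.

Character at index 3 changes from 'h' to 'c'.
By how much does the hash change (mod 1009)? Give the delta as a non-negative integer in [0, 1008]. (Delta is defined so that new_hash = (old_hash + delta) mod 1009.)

Delta formula: (val(new) - val(old)) * B^(n-1-k) mod M
  val('c') - val('h') = 3 - 8 = -5
  B^(n-1-k) = 11^3 mod 1009 = 322
  Delta = -5 * 322 mod 1009 = 408

Answer: 408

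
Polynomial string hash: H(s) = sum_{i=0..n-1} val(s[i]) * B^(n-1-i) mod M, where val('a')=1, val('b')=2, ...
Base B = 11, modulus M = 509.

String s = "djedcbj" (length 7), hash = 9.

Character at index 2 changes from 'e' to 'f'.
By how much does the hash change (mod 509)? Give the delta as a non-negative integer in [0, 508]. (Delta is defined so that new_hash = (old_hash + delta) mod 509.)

Delta formula: (val(new) - val(old)) * B^(n-1-k) mod M
  val('f') - val('e') = 6 - 5 = 1
  B^(n-1-k) = 11^4 mod 509 = 389
  Delta = 1 * 389 mod 509 = 389

Answer: 389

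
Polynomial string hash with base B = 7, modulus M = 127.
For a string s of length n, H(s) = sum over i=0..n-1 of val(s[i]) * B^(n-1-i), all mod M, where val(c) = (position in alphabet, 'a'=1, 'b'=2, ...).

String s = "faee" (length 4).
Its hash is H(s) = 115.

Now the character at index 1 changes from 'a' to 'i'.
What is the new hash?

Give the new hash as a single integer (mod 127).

Answer: 126

Derivation:
val('a') = 1, val('i') = 9
Position k = 1, exponent = n-1-k = 2
B^2 mod M = 7^2 mod 127 = 49
Delta = (9 - 1) * 49 mod 127 = 11
New hash = (115 + 11) mod 127 = 126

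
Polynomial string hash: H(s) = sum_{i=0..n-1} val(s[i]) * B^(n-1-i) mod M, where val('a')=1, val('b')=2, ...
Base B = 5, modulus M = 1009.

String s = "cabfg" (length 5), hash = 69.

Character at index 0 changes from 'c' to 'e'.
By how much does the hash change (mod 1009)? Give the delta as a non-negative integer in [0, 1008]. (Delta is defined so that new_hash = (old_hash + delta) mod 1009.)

Delta formula: (val(new) - val(old)) * B^(n-1-k) mod M
  val('e') - val('c') = 5 - 3 = 2
  B^(n-1-k) = 5^4 mod 1009 = 625
  Delta = 2 * 625 mod 1009 = 241

Answer: 241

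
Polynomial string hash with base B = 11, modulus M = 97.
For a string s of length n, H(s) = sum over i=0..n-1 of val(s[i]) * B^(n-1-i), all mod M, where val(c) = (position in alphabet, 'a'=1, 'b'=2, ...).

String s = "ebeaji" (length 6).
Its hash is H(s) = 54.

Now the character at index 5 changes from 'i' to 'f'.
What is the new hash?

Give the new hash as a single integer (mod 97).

Answer: 51

Derivation:
val('i') = 9, val('f') = 6
Position k = 5, exponent = n-1-k = 0
B^0 mod M = 11^0 mod 97 = 1
Delta = (6 - 9) * 1 mod 97 = 94
New hash = (54 + 94) mod 97 = 51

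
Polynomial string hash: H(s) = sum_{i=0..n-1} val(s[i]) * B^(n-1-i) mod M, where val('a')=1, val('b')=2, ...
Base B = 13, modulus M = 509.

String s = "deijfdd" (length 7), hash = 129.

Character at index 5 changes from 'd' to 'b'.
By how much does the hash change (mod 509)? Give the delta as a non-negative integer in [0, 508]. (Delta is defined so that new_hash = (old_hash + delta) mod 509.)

Answer: 483

Derivation:
Delta formula: (val(new) - val(old)) * B^(n-1-k) mod M
  val('b') - val('d') = 2 - 4 = -2
  B^(n-1-k) = 13^1 mod 509 = 13
  Delta = -2 * 13 mod 509 = 483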